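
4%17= 4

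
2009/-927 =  - 2009/927 = - 2.17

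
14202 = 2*7101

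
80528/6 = 40264/3  =  13421.33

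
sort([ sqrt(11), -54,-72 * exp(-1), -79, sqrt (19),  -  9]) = [ - 79, - 54, - 72*exp(-1 ),- 9,sqrt(11 ),sqrt (19 )] 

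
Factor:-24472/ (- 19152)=23/18=2^ ( - 1) * 3^(-2)*23^1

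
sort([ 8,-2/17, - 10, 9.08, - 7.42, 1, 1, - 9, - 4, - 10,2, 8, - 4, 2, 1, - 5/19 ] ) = [ - 10, - 10, - 9, - 7.42,  -  4, - 4, - 5/19, - 2/17,1,1, 1,2,2, 8, 8,9.08]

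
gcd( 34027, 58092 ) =1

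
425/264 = 1+161/264 = 1.61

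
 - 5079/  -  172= 5079/172 =29.53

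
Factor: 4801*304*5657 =8256414128 = 2^4*19^1*4801^1*5657^1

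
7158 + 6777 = 13935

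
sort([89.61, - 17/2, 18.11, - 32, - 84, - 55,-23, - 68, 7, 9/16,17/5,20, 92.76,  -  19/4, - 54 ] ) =[  -  84,-68,-55,-54,-32,-23, - 17/2,-19/4, 9/16,17/5,7,  18.11,20, 89.61, 92.76]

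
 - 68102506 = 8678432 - 76780938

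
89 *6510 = 579390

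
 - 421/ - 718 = 421/718 = 0.59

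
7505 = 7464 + 41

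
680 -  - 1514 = 2194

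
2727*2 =5454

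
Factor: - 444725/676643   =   - 5^2* 11^(  -  1) * 137^( - 1)*449^(  -  1)*17789^1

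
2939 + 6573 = 9512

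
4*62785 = 251140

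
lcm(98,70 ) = 490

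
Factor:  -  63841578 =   -  2^1*3^1*10640263^1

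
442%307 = 135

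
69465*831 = 57725415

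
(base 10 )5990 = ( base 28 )7hq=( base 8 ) 13546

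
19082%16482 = 2600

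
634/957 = 634/957 = 0.66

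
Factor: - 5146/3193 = -2^1*83^1 * 103^ ( - 1 )= - 166/103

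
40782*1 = 40782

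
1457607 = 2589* 563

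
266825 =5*53365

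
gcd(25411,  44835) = 1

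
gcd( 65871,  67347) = 9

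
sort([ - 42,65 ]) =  [  -  42,65] 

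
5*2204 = 11020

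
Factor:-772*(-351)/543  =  2^2 * 3^2*13^1 * 181^( - 1)*193^1 = 90324/181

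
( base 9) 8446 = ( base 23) bgb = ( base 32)61M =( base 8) 14066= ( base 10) 6198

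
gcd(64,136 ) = 8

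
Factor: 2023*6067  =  7^1 * 17^2 * 6067^1 = 12273541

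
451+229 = 680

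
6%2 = 0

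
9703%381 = 178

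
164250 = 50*3285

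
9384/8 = 1173=1173.00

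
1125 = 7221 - 6096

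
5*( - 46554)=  - 232770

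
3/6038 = 3/6038 = 0.00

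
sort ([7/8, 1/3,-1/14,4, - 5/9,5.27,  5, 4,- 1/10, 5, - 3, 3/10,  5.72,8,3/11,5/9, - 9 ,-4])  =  [  -  9 ,-4, - 3,-5/9,-1/10, - 1/14,3/11,3/10 , 1/3,5/9, 7/8,4, 4, 5,5,5.27, 5.72,8 ] 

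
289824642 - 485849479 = - 196024837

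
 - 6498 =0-6498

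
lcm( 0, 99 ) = 0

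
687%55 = 27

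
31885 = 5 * 6377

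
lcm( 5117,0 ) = 0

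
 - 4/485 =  - 4/485 =-0.01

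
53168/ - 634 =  - 26584/317 = - 83.86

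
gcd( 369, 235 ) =1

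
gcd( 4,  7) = 1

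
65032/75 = 65032/75 = 867.09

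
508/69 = 7 + 25/69 = 7.36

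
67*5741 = 384647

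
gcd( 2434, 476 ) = 2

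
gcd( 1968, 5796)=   12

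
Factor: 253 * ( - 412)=-2^2 * 11^1*23^1 * 103^1 = - 104236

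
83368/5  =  16673 + 3/5 = 16673.60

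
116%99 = 17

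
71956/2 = 35978 = 35978.00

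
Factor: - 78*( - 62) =2^2*3^1*13^1*31^1 = 4836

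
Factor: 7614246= 2^1  *3^1*1269041^1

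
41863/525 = 41863/525 = 79.74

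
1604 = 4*401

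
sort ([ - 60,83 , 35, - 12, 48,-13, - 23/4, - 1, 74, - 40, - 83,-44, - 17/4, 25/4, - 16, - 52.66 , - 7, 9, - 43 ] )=[ - 83 , - 60, - 52.66, - 44, - 43, - 40,  -  16, - 13,-12, - 7 , - 23/4, - 17/4, - 1, 25/4, 9, 35, 48,74, 83 ]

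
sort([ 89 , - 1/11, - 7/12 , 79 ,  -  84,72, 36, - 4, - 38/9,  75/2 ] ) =[ - 84, - 38/9, - 4, - 7/12, - 1/11,  36,75/2, 72,79,  89]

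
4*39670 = 158680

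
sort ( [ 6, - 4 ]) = [-4, 6]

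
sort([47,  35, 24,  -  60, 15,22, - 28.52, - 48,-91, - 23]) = [ - 91, - 60,-48, - 28.52, - 23,15, 22, 24,35,47]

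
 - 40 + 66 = 26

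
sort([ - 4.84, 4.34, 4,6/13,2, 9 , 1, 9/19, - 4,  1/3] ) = [ - 4.84, - 4 , 1/3, 6/13, 9/19, 1, 2,4, 4.34,9]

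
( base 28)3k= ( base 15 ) 6e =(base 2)1101000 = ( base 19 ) 59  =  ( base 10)104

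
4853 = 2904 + 1949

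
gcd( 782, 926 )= 2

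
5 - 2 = 3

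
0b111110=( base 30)22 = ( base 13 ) 4a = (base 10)62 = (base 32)1u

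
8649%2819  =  192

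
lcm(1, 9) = 9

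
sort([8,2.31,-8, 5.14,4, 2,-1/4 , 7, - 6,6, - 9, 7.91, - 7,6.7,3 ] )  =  [ - 9, - 8, - 7, - 6 , - 1/4,2,2.31,3, 4 , 5.14, 6, 6.7,  7,7.91,8]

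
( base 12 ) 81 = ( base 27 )3g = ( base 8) 141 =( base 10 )97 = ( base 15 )67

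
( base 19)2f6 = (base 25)1fd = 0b1111110101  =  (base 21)265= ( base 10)1013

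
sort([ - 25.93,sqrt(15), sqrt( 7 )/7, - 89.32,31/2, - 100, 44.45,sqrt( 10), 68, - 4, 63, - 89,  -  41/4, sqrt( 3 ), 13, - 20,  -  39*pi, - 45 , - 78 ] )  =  [  -  39*pi, - 100, - 89.32, -89, - 78,- 45, - 25.93,-20,-41/4, - 4, sqrt( 7)/7,sqrt( 3 ),sqrt(10),sqrt( 15),13,31/2,  44.45, 63,68 ] 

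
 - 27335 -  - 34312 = 6977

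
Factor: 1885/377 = 5^1 = 5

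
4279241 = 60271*71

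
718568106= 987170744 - 268602638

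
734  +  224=958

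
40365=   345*117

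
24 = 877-853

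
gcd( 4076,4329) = 1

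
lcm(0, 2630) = 0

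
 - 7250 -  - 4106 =  -  3144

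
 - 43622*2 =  - 87244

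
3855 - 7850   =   - 3995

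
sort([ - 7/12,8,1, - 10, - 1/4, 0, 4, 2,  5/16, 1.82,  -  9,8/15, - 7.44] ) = [ - 10,-9 ,-7.44, - 7/12, - 1/4,0,5/16,8/15,1, 1.82,2, 4, 8 ] 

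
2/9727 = 2/9727  =  0.00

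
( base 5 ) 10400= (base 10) 725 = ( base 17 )28b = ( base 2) 1011010101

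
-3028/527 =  - 3028/527=- 5.75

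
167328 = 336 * 498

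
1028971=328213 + 700758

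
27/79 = 27/79 = 0.34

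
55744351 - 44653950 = 11090401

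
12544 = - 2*( - 6272)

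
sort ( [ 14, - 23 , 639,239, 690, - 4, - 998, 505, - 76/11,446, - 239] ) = [ - 998 , - 239, - 23, - 76/11, - 4,14,239, 446,  505 , 639,690] 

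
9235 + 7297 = 16532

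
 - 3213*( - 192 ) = 616896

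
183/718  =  183/718 = 0.25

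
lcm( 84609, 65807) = 592263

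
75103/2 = 75103/2=37551.50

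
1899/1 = 1899 = 1899.00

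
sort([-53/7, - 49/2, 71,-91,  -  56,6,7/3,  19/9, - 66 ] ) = [-91,  -  66, - 56,- 49/2,- 53/7,19/9 , 7/3,6,71 ]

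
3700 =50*74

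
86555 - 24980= 61575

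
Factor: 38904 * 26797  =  2^3*  3^1*127^1 * 211^1 * 1621^1 = 1042510488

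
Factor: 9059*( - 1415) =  - 5^1 * 283^1*9059^1 = -12818485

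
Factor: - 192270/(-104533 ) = 2^1* 3^1*5^1*11^ ( - 1) * 29^1*43^( - 1 )   =  870/473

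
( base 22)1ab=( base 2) 1011001011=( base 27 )QD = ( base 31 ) N2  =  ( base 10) 715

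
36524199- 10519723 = 26004476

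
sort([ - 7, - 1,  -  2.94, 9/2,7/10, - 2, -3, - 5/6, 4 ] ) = [  -  7, - 3, - 2.94, -2, - 1,-5/6, 7/10,4,9/2] 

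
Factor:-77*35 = - 2695 = - 5^1*7^2*11^1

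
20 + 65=85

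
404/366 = 202/183 =1.10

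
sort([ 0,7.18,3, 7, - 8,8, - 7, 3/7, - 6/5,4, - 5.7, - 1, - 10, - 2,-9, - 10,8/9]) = [  -  10  ,  -  10, - 9, - 8, - 7, - 5.7 , - 2,  -  6/5, - 1,0,3/7,8/9,3,4, 7,7.18,8] 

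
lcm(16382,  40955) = 81910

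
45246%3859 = 2797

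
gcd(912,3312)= 48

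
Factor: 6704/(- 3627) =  - 2^4*3^(-2 )*13^( - 1 )*31^( - 1)*419^1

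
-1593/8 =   -  200+7/8 = -  199.12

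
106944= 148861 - 41917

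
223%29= 20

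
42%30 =12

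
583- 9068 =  - 8485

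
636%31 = 16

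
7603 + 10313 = 17916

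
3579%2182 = 1397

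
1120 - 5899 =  - 4779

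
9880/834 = 4940/417= 11.85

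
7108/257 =7108/257 = 27.66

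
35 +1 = 36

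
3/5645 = 3/5645=0.00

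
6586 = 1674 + 4912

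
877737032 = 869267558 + 8469474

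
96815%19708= 17983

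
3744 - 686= 3058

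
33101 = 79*419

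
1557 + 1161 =2718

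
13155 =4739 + 8416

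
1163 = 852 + 311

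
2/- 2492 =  - 1/1246 = -0.00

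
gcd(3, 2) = 1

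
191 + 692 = 883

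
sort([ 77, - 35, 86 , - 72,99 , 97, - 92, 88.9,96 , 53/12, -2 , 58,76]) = [ - 92,-72, - 35, - 2 , 53/12,58, 76,77, 86,88.9,96,97,99]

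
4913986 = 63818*77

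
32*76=2432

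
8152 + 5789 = 13941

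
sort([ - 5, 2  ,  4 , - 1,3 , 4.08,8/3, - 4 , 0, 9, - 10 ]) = [ - 10, -5,-4,-1,0,  2,8/3, 3 , 4, 4.08,9]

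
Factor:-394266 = - 2^1 * 3^1*23^1 * 2857^1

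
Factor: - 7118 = -2^1*3559^1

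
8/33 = 8/33 = 0.24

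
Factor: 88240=2^4 * 5^1*1103^1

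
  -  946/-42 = 473/21 = 22.52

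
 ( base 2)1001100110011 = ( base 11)3769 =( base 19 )dbd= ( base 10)4915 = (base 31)53h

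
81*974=78894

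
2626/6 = 437 + 2/3 = 437.67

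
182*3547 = 645554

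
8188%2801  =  2586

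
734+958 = 1692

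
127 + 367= 494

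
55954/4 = 27977/2 = 13988.50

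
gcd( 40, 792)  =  8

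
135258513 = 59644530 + 75613983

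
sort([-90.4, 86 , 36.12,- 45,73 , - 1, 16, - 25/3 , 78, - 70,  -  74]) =[  -  90.4, - 74, - 70,-45, - 25/3, - 1,16, 36.12, 73, 78, 86 ] 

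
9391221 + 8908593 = 18299814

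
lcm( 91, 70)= 910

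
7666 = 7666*1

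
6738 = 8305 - 1567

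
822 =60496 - 59674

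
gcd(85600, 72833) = 1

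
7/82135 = 7/82135 = 0.00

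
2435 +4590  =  7025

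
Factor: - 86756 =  - 2^2*23^2 * 41^1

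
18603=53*351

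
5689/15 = 5689/15 = 379.27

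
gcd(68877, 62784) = 9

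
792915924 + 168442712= 961358636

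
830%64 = 62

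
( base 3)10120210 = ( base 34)28t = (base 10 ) 2613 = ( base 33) 2d6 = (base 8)5065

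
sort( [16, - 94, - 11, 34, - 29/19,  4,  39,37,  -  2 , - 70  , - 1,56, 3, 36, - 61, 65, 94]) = [ - 94, - 70 , - 61, - 11, - 2, - 29/19, - 1,3,4,16, 34,  36, 37 , 39, 56,65, 94 ] 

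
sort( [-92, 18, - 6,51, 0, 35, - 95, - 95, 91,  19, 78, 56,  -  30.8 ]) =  [-95, - 95, - 92, - 30.8, - 6,0,18,19, 35,  51,56,78, 91 ] 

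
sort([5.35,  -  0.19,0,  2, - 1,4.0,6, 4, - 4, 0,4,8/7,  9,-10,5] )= [-10, - 4, -1, -0.19,0, 0, 8/7 , 2,4.0,4, 4 , 5,  5.35, 6, 9]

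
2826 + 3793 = 6619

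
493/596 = 493/596 = 0.83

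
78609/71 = 78609/71= 1107.17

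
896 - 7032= - 6136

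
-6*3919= - 23514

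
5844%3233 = 2611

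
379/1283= 379/1283=0.30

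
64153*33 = 2117049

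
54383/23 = 2364+ 11/23 = 2364.48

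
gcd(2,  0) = 2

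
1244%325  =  269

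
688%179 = 151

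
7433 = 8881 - 1448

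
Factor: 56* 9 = 2^3*3^2*7^1=504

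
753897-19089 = 734808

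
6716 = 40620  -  33904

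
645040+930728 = 1575768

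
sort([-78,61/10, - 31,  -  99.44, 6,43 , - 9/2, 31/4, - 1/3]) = [ - 99.44, - 78, - 31, - 9/2  , - 1/3,6,  61/10, 31/4  ,  43]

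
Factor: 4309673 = 4309673^1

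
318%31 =8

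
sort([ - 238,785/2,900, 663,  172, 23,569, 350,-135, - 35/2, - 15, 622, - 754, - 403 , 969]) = [  -  754, - 403, - 238, - 135, - 35/2, - 15,23,172, 350 , 785/2, 569, 622, 663, 900,969 ]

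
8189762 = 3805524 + 4384238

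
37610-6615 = 30995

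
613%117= 28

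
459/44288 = 459/44288 = 0.01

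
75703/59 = 1283 + 6/59= 1283.10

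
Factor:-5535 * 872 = -2^3*3^3*5^1 * 41^1*109^1 = - 4826520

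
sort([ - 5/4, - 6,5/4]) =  [ - 6, - 5/4,5/4 ] 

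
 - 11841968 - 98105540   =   - 109947508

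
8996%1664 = 676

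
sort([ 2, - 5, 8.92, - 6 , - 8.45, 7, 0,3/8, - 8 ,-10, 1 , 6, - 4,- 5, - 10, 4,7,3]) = [  -  10, - 10,  -  8.45, - 8, - 6, - 5, - 5 , - 4,0,  3/8, 1,  2,3,4, 6, 7,7,8.92 ]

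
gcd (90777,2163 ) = 3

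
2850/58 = 1425/29 = 49.14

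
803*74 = 59422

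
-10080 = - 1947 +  - 8133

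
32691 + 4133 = 36824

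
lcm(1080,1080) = 1080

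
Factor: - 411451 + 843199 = 2^2*3^2*67^1*179^1 = 431748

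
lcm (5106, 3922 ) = 270618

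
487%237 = 13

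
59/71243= 59/71243 = 0.00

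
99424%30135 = 9019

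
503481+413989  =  917470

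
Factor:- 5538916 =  - 2^2*43^1*32203^1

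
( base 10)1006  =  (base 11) 835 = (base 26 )1CI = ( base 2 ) 1111101110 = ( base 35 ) SQ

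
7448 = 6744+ 704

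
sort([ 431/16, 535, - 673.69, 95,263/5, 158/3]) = [ - 673.69, 431/16,263/5, 158/3,95, 535] 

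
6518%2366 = 1786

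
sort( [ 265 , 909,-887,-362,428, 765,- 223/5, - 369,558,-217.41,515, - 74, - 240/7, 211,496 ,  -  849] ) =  [ - 887, - 849,-369, - 362, -217.41, - 74, - 223/5, - 240/7 , 211,265,428,496, 515,558 , 765, 909] 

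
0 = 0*467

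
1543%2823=1543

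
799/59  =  13 + 32/59 = 13.54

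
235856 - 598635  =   - 362779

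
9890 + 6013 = 15903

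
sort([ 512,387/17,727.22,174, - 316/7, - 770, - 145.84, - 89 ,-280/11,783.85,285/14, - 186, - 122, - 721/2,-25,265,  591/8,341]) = [  -  770, -721/2,-186, - 145.84, - 122 ,-89,-316/7, -280/11, - 25,285/14, 387/17, 591/8, 174,  265,341,512,727.22,783.85] 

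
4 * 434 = 1736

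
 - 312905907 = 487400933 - 800306840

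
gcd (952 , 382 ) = 2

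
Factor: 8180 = 2^2*5^1*409^1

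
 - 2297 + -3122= - 5419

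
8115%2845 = 2425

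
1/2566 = 1/2566=   0.00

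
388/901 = 388/901 = 0.43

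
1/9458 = 1/9458 = 0.00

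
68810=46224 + 22586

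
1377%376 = 249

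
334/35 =334/35 = 9.54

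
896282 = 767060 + 129222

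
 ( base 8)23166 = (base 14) 3834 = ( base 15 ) 2db6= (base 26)EEI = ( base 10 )9846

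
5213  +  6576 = 11789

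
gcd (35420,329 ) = 7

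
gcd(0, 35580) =35580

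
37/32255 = 37/32255 = 0.00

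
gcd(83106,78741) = 9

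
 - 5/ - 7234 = 5/7234 = 0.00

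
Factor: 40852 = 2^2 * 7^1*1459^1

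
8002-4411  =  3591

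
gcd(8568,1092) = 84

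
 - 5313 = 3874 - 9187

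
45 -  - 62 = 107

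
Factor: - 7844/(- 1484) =37/7 = 7^(  -  1)*37^1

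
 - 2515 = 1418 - 3933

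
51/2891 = 51/2891  =  0.02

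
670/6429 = 670/6429 = 0.10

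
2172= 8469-6297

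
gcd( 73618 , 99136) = 2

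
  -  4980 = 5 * ( - 996)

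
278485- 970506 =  - 692021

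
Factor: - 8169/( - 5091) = 7^1*389^1*1697^ ( - 1)= 2723/1697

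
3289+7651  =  10940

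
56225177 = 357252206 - 301027029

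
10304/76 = 135+11/19 = 135.58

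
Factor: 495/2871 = 5/29 = 5^1*29^( - 1)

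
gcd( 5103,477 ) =9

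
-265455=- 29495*9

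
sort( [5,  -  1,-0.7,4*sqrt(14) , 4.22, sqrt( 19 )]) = [ - 1,-0.7, 4.22,sqrt( 19), 5,4*sqrt (14)]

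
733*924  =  677292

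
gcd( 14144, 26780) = 52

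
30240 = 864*35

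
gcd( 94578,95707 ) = 1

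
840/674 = 420/337 = 1.25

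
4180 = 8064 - 3884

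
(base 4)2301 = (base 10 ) 177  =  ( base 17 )A7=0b10110001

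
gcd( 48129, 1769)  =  61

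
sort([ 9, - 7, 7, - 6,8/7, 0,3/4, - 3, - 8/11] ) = [ - 7,  -  6, - 3, -8/11,0,3/4,8/7 , 7,9]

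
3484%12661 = 3484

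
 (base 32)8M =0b100010110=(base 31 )8U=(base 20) di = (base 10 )278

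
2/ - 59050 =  - 1/29525 =- 0.00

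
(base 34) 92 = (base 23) d9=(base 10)308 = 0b100110100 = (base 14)180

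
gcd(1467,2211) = 3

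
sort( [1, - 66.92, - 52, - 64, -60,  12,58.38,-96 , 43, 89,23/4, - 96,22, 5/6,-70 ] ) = [ - 96,-96,-70, - 66.92, - 64, - 60, - 52, 5/6,1,  23/4,12,22,43,58.38, 89 ] 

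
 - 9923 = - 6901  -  3022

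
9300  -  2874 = 6426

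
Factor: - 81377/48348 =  - 2^( - 2 )*3^( - 2)*17^( - 1 ) * 19^1*79^( - 1 )*4283^1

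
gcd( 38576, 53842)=2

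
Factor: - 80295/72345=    - 101/91 =- 7^(-1 ) * 13^( - 1 ) * 101^1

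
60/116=15/29 =0.52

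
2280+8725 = 11005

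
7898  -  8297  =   - 399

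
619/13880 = 619/13880= 0.04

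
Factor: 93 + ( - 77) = 2^4 = 16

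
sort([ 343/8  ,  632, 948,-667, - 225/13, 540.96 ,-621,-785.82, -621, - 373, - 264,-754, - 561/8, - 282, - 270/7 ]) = [ - 785.82,-754, - 667, - 621, - 621,-373, - 282 , - 264, -561/8,-270/7,-225/13,343/8,540.96, 632, 948 ] 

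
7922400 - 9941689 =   -  2019289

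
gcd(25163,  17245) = 1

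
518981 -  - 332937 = 851918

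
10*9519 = 95190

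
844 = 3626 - 2782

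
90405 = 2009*45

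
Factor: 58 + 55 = 113^1 =113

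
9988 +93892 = 103880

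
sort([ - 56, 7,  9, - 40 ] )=[ - 56, - 40 , 7,9] 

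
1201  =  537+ 664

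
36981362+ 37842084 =74823446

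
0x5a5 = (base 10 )1445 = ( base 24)2c5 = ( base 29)1ko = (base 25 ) 27k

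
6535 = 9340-2805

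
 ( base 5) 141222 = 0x16B4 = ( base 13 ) 2851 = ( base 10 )5812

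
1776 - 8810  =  -7034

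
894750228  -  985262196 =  - 90511968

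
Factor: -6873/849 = -2291/283 = - 29^1*79^1*283^(-1) 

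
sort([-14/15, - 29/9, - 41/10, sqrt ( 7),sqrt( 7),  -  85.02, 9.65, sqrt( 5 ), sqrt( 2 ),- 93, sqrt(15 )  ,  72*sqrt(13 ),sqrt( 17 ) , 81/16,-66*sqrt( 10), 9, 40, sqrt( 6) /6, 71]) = [ -66*sqrt( 10),-93,-85.02, - 41/10, - 29/9,  -  14/15, sqrt( 6) /6,  sqrt(2), sqrt( 5), sqrt( 7) , sqrt( 7 ),sqrt( 15 ), sqrt(17),  81/16,9,9.65 , 40, 71, 72*sqrt( 13)] 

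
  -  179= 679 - 858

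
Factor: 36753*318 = 11687454 = 2^1*3^2 *53^1 * 12251^1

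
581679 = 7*83097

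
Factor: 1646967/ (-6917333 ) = -3^1*7^1*569^ ( - 1)*12157^ (-1) *78427^1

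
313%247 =66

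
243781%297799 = 243781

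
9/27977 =9/27977 = 0.00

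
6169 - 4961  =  1208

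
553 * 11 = 6083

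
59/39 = 59/39 = 1.51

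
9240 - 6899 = 2341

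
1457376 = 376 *3876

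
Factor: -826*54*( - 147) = 6556788 = 2^2 * 3^4 * 7^3*59^1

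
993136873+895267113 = 1888403986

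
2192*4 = 8768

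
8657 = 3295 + 5362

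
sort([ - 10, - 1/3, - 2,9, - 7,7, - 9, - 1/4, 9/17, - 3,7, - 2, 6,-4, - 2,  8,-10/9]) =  [ -10, - 9, - 7, - 4, - 3, - 2, - 2, - 2,  -  10/9, - 1/3,  -  1/4,9/17,  6,7, 7, 8,9]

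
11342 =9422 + 1920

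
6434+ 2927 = 9361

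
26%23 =3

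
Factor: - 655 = -5^1*131^1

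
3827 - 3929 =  - 102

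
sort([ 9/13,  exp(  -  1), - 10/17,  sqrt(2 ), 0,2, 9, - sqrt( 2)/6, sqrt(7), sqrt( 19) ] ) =[  -  10/17, - sqrt( 2 ) /6,0, exp( - 1 ),  9/13, sqrt ( 2),2, sqrt (7 ), sqrt( 19), 9]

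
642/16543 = 642/16543=0.04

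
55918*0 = 0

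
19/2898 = 19/2898 = 0.01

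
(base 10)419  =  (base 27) FE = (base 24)hb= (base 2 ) 110100011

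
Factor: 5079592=2^3*7^1*61^1*1487^1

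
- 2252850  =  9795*( - 230 ) 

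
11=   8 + 3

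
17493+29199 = 46692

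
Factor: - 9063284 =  - 2^2*31^1*73091^1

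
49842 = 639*78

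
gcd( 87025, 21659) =1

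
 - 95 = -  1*95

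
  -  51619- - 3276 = -48343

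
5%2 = 1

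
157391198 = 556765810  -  399374612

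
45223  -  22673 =22550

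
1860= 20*93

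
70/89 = 70/89  =  0.79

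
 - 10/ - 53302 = 5/26651 = 0.00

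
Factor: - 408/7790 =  - 2^2 * 3^1*5^(- 1)*17^1*19^(  -  1 ) * 41^ (  -  1 ) = - 204/3895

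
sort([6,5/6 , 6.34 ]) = [5/6,6, 6.34] 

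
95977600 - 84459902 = 11517698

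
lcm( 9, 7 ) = 63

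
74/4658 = 37/2329= 0.02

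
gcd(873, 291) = 291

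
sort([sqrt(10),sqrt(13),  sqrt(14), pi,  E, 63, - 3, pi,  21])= [ - 3,E, pi, pi,  sqrt(10), sqrt(13 ), sqrt(14 ), 21, 63]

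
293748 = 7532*39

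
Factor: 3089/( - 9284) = - 2^( - 2)*11^( -1)*211^( - 1 )*3089^1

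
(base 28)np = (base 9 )823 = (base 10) 669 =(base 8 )1235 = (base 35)J4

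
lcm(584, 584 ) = 584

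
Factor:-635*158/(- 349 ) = 2^1*5^1*79^1 * 127^1*349^ ( - 1 ) = 100330/349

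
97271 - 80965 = 16306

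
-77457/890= - 88 + 863/890= - 87.03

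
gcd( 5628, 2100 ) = 84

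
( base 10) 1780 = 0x6F4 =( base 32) 1nk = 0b11011110100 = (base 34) 1IC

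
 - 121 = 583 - 704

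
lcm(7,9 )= 63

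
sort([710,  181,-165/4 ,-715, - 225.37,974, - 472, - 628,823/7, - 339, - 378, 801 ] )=[ - 715, - 628, - 472, - 378, - 339,-225.37,- 165/4,823/7, 181,710,801, 974 ] 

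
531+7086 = 7617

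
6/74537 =6/74537 = 0.00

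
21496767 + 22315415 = 43812182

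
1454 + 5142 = 6596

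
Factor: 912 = 2^4*3^1*19^1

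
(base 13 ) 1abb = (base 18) C89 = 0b111111001001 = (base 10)4041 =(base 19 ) b3d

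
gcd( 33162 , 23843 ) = 1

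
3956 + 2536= 6492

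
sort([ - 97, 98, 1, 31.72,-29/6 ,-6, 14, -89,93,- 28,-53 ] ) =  [-97,-89, - 53,-28, - 6, -29/6, 1, 14, 31.72, 93,98 ] 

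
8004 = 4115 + 3889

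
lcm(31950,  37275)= 223650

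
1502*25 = 37550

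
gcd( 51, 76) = 1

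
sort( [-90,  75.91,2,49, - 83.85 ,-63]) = [-90, - 83.85, - 63, 2,  49,75.91]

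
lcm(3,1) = 3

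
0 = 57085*0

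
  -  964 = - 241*4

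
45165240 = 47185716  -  2020476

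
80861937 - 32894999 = 47966938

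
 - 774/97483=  - 1 + 96709/97483 = - 0.01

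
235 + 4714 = 4949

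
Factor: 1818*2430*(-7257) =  -32059539180 = - 2^2*3^8*5^1*41^1 * 59^1 * 101^1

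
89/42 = 89/42 = 2.12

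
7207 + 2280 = 9487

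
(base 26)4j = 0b1111011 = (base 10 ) 123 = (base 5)443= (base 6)323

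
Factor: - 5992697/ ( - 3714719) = 107^(- 1)*149^(- 1)*233^ (-1)*5992697^1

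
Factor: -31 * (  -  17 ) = 527 = 17^1*31^1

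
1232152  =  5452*226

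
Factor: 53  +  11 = 2^6 = 64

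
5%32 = 5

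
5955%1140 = 255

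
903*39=35217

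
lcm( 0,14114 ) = 0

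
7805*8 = 62440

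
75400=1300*58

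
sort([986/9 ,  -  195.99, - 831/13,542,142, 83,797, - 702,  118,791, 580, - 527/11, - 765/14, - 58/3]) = [  -  702, - 195.99, - 831/13,-765/14,- 527/11, - 58/3 , 83,986/9, 118, 142, 542, 580,791,  797 ] 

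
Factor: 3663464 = 2^3*7^1 *65419^1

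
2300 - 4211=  - 1911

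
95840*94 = 9008960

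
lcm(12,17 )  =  204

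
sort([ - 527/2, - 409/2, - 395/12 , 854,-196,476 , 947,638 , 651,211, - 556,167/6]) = [ - 556,- 527/2 , - 409/2, - 196 , - 395/12, 167/6,211, 476, 638,651 , 854, 947]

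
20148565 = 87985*229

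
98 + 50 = 148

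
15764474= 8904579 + 6859895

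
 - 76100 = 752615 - 828715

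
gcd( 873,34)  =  1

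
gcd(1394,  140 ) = 2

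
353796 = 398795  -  44999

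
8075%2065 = 1880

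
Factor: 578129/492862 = 617/526 =2^( - 1)*263^( - 1 )*617^1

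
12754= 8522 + 4232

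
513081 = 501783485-501270404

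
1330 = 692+638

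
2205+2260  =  4465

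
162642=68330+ 94312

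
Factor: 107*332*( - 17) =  - 2^2*17^1*83^1*107^1 = - 603908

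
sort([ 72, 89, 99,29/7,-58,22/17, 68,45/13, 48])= [ - 58,22/17,  45/13,  29/7,48,68,72, 89, 99 ] 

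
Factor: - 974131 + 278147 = -695984= - 2^4*43499^1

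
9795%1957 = 10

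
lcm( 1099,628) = 4396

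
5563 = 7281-1718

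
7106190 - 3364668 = 3741522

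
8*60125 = 481000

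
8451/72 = 939/8 = 117.38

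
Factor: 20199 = 3^1*6733^1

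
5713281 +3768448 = 9481729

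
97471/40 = 97471/40 = 2436.78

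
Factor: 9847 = 43^1 * 229^1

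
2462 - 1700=762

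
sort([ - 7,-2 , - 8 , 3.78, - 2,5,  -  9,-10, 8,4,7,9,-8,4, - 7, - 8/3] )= [ - 10, - 9, - 8, - 8, - 7, - 7,  -  8/3, - 2, - 2,3.78,4, 4,  5,  7, 8,9]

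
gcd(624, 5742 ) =6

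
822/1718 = 411/859 = 0.48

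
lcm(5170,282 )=15510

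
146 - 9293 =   -  9147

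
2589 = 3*863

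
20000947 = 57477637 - 37476690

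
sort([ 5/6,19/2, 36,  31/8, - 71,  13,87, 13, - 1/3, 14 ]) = [- 71, - 1/3,5/6,31/8,19/2 , 13, 13, 14,36, 87 ]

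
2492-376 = 2116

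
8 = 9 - 1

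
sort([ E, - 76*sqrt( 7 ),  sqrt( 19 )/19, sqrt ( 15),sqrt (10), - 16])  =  [ - 76*sqrt( 7 ), - 16, sqrt(19 ) /19, E,sqrt (10), sqrt( 15 )]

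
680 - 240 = 440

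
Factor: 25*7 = 175=5^2*7^1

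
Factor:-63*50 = - 2^1*3^2 * 5^2*7^1  =  - 3150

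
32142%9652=3186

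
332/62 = 166/31=5.35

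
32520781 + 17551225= 50072006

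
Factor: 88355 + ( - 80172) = 8183=7^2*167^1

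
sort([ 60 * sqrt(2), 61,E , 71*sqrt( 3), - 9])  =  [ - 9,E, 61,  60*sqrt ( 2),71 * sqrt( 3 )]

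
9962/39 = 255 + 17/39 =255.44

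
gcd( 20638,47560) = 2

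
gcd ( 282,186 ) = 6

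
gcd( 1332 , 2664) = 1332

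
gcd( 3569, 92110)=1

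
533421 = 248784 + 284637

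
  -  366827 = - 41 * 8947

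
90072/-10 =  - 45036/5 = -9007.20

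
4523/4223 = 4523/4223 =1.07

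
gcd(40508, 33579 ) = 533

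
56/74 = 28/37  =  0.76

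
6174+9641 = 15815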